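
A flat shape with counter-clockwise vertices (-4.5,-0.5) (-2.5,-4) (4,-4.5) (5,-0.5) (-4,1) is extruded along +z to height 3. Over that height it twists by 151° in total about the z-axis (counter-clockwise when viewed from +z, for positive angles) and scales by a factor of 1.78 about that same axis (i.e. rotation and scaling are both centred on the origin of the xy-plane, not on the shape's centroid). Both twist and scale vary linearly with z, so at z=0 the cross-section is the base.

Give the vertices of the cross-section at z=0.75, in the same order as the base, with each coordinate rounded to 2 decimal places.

Cross-section at z=0.75: (-3.89,-3.76) (0.56,-5.61) (7.07,-1.33) (5.09,3.19) (-4.51,-1.98)

t = z/height = 0.75/3 = 0.25
s = 1 + (scale-1)·z/height = 1 + (1.78-1)·0.75/3 = 1.195000
θ = twist·z/height = 151°·0.75/3 = 37.7500° = 0.658862 rad
cos θ = 0.790690, sin θ = 0.612217 (intermediates below are computed at full precision and shown rounded to 5 d.p.)
v1: (-4.5,-0.5) → rotate → (-3.25199,-3.15032) → ×s → (-3.88613,-3.76464) → (-3.89,-3.76)
v2: (-2.5,-4) → rotate → (0.47215,-4.69330) → ×s → (0.56421,-5.60850) → (0.56,-5.61)
v3: (4,-4.5) → rotate → (5.91774,-1.10923) → ×s → (7.07169,-1.32553) → (7.07,-1.33)
v4: (5,-0.5) → rotate → (4.25956,2.66574) → ×s → (5.09017,3.18556) → (5.09,3.19)
v5: (-4,1) → rotate → (-3.77498,-1.65818) → ×s → (-4.51110,-1.98152) → (-4.51,-1.98)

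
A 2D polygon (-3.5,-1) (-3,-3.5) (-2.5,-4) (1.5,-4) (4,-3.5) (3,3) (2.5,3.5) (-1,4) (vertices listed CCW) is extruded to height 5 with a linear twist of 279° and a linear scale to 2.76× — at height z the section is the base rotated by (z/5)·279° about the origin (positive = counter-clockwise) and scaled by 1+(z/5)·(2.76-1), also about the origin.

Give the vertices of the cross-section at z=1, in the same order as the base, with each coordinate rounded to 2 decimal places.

Cross-section at z=1: (-1.54,-4.67) (1.63,-6.01) (2.57,-5.84) (5.61,-1.36) (6.95,1.81) (-1.07,5.63) (-2.01,5.46) (-5.23,1.92)

t = z/height = 1/5 = 0.2
s = 1 + (scale-1)·z/height = 1 + (2.76-1)·1/5 = 1.352000
θ = twist·z/height = 279°·1/5 = 55.8000° = 0.973894 rad
cos θ = 0.562083, sin θ = 0.827081 (intermediates below are computed at full precision and shown rounded to 5 d.p.)
v1: (-3.5,-1) → rotate → (-1.14021,-3.45687) → ×s → (-1.54157,-4.67368) → (-1.54,-4.67)
v2: (-3,-3.5) → rotate → (1.20853,-4.44853) → ×s → (1.63394,-6.01442) → (1.63,-6.01)
v3: (-2.5,-4) → rotate → (1.90311,-4.31603) → ×s → (2.57301,-5.83528) → (2.57,-5.84)
v4: (1.5,-4) → rotate → (4.15145,-1.00771) → ×s → (5.61276,-1.36243) → (5.61,-1.36)
v5: (4,-3.5) → rotate → (5.14312,1.34103) → ×s → (6.95349,1.81307) → (6.95,1.81)
v6: (3,3) → rotate → (-0.79499,4.16749) → ×s → (-1.07483,5.63445) → (-1.07,5.63)
v7: (2.5,3.5) → rotate → (-1.48957,4.03499) → ×s → (-2.01390,5.45531) → (-2.01,5.46)
v8: (-1,4) → rotate → (-3.87041,1.42125) → ×s → (-5.23279,1.92153) → (-5.23,1.92)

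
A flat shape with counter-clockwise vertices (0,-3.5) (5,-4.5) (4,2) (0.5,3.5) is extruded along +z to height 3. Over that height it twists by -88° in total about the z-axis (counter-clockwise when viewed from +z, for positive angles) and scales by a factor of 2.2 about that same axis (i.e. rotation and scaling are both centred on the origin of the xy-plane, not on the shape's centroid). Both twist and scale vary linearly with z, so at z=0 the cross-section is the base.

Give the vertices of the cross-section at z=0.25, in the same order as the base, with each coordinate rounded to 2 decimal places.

t = z/height = 0.25/3 = 0.0833333
s = 1 + (scale-1)·z/height = 1 + (2.2-1)·0.25/3 = 1.100000
θ = twist·z/height = -88°·0.25/3 = -7.3333° = -0.127991 rad
cos θ = 0.991820, sin θ = -0.127642 (intermediates below are computed at full precision and shown rounded to 5 d.p.)
v1: (0,-3.5) → rotate → (-0.44675,-3.47137) → ×s → (-0.49142,-3.81851) → (-0.49,-3.82)
v2: (5,-4.5) → rotate → (4.38471,-5.10140) → ×s → (4.82319,-5.61154) → (4.82,-5.61)
v3: (4,2) → rotate → (4.22256,1.47307) → ×s → (4.64482,1.62038) → (4.64,1.62)
v4: (0.5,3.5) → rotate → (0.94266,3.40755) → ×s → (1.03692,3.74831) → (1.04,3.75)

Cross-section at z=0.25: (-0.49,-3.82) (4.82,-5.61) (4.64,1.62) (1.04,3.75)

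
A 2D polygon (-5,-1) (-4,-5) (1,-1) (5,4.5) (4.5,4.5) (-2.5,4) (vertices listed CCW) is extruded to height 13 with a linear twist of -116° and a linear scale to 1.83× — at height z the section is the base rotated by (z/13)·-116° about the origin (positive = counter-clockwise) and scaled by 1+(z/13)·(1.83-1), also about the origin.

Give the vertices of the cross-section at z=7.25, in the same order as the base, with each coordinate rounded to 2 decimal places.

t = z/height = 7.25/13 = 0.557692
s = 1 + (scale-1)·z/height = 1 + (1.83-1)·7.25/13 = 1.462885
θ = twist·z/height = -116°·7.25/13 = -64.6923° = -1.129094 rad
cos θ = 0.427479, sin θ = -0.904025 (intermediates below are computed at full precision and shown rounded to 5 d.p.)
v1: (-5,-1) → rotate → (-3.04142,4.09265) → ×s → (-4.44925,5.98707) → (-4.45,5.99)
v2: (-4,-5) → rotate → (-6.23004,1.47870) → ×s → (-9.11383,2.16317) → (-9.11,2.16)
v3: (1,-1) → rotate → (-0.47655,-1.33150) → ×s → (-0.69713,-1.94784) → (-0.70,-1.95)
v4: (5,4.5) → rotate → (6.20551,-2.59647) → ×s → (9.07794,-3.79833) → (9.08,-3.80)
v5: (4.5,4.5) → rotate → (5.99177,-2.14446) → ×s → (8.76527,-3.13709) → (8.77,-3.14)
v6: (-2.5,4) → rotate → (2.54740,3.96998) → ×s → (3.72656,5.80762) → (3.73,5.81)

Cross-section at z=7.25: (-4.45,5.99) (-9.11,2.16) (-0.70,-1.95) (9.08,-3.80) (8.77,-3.14) (3.73,5.81)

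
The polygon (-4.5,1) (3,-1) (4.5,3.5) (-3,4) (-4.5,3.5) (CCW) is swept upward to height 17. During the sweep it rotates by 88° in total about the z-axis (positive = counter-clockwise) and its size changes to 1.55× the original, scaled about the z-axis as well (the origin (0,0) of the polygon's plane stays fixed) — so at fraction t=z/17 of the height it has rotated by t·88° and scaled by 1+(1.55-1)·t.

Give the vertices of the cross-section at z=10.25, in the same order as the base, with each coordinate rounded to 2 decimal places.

t = z/height = 10.25/17 = 0.602941
s = 1 + (scale-1)·z/height = 1 + (1.55-1)·10.25/17 = 1.331618
θ = twist·z/height = 88°·10.25/17 = 53.0588° = 0.926051 rad
cos θ = 0.600995, sin θ = 0.799253 (intermediates below are computed at full precision and shown rounded to 5 d.p.)
v1: (-4.5,1) → rotate → (-3.50373,-2.99564) → ×s → (-4.66563,-3.98905) → (-4.67,-3.99)
v2: (3,-1) → rotate → (2.60224,1.79676) → ×s → (3.46519,2.39260) → (3.47,2.39)
v3: (4.5,3.5) → rotate → (-0.09291,5.70012) → ×s → (-0.12372,7.59038) → (-0.12,7.59)
v4: (-3,4) → rotate → (-5.00000,0.00622) → ×s → (-6.65808,0.00828) → (-6.66,0.01)
v5: (-4.5,3.5) → rotate → (-5.50186,-1.49316) → ×s → (-7.32638,-1.98831) → (-7.33,-1.99)

Cross-section at z=10.25: (-4.67,-3.99) (3.47,2.39) (-0.12,7.59) (-6.66,0.01) (-7.33,-1.99)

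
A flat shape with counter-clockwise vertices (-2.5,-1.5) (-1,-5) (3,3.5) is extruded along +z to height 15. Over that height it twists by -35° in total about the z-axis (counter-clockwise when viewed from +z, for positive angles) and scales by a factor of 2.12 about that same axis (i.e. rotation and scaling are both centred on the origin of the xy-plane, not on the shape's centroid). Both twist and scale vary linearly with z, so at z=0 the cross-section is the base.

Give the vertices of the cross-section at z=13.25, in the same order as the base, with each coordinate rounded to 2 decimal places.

Cross-section at z=13.25: (-5.80,0.00) (-6.82,-7.51) (8.70,2.91)

t = z/height = 13.25/15 = 0.883333
s = 1 + (scale-1)·z/height = 1 + (2.12-1)·13.25/15 = 1.989333
θ = twist·z/height = -35°·13.25/15 = -30.9167° = -0.539598 rad
cos θ = 0.857915, sin θ = -0.513791 (intermediates below are computed at full precision and shown rounded to 5 d.p.)
v1: (-2.5,-1.5) → rotate → (-2.91547,-0.00240) → ×s → (-5.79985,-0.00477) → (-5.80,0.00)
v2: (-1,-5) → rotate → (-3.42687,-3.77579) → ×s → (-6.81719,-7.51130) → (-6.82,-7.51)
v3: (3,3.5) → rotate → (4.37201,1.46133) → ×s → (8.69739,2.90708) → (8.70,2.91)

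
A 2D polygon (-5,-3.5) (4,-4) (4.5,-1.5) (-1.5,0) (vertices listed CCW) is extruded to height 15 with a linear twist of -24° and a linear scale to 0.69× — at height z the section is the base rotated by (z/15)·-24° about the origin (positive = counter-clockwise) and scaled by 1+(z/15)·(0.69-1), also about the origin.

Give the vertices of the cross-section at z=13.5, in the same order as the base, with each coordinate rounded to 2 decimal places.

t = z/height = 13.5/15 = 0.9
s = 1 + (scale-1)·z/height = 1 + (0.69-1)·13.5/15 = 0.721000
θ = twist·z/height = -24°·13.5/15 = -21.6000° = -0.376991 rad
cos θ = 0.929776, sin θ = -0.368125 (intermediates below are computed at full precision and shown rounded to 5 d.p.)
v1: (-5,-3.5) → rotate → (-5.93732,-1.41359) → ×s → (-4.28081,-1.01920) → (-4.28,-1.02)
v2: (4,-4) → rotate → (2.24661,-5.19160) → ×s → (1.61980,-3.74315) → (1.62,-3.74)
v3: (4.5,-1.5) → rotate → (3.63181,-3.05123) → ×s → (2.61853,-2.19993) → (2.62,-2.20)
v4: (-1.5,0) → rotate → (-1.39466,0.55219) → ×s → (-1.00555,0.39813) → (-1.01,0.40)

Cross-section at z=13.5: (-4.28,-1.02) (1.62,-3.74) (2.62,-2.20) (-1.01,0.40)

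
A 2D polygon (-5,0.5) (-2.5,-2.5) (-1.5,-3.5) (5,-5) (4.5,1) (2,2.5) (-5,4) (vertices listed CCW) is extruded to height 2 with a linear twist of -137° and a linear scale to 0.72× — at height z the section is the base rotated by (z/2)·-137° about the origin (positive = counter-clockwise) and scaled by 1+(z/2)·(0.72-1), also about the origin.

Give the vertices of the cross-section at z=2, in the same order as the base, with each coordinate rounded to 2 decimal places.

Cross-section at z=2: (2.88,2.19) (0.09,2.54) (-0.93,2.58) (-5.09,0.18) (-1.88,-2.74) (0.17,-2.30) (4.60,0.35)

t = z/height = 2/2 = 1
s = 1 + (scale-1)·z/height = 1 + (0.72-1)·2/2 = 0.720000
θ = twist·z/height = -137°·2/2 = -137.0000° = -2.391101 rad
cos θ = -0.731354, sin θ = -0.681998 (intermediates below are computed at full precision and shown rounded to 5 d.p.)
v1: (-5,0.5) → rotate → (3.99777,3.04431) → ×s → (2.87839,2.19191) → (2.88,2.19)
v2: (-2.5,-2.5) → rotate → (0.12339,3.53338) → ×s → (0.08884,2.54403) → (0.09,2.54)
v3: (-1.5,-3.5) → rotate → (-1.28996,3.58274) → ×s → (-0.92877,2.57957) → (-0.93,2.58)
v4: (5,-5) → rotate → (-7.06676,0.24678) → ×s → (-5.08807,0.17768) → (-5.09,0.18)
v5: (4.5,1) → rotate → (-2.60909,-3.80035) → ×s → (-1.87855,-2.73625) → (-1.88,-2.74)
v6: (2,2.5) → rotate → (0.24229,-3.19238) → ×s → (0.17445,-2.29851) → (0.17,-2.30)
v7: (-5,4) → rotate → (6.38476,0.48458) → ×s → (4.59703,0.34890) → (4.60,0.35)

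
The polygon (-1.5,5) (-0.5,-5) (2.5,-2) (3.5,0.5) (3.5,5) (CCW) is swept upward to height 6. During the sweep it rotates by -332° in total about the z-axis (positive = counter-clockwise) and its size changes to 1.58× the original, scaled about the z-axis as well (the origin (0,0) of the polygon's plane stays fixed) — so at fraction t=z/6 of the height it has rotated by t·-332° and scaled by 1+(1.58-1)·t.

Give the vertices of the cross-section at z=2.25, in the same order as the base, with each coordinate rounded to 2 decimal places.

t = z/height = 2.25/6 = 0.375
s = 1 + (scale-1)·z/height = 1 + (1.58-1)·2.25/6 = 1.217500
θ = twist·z/height = -332°·2.25/6 = -124.5000° = -2.172935 rad
cos θ = -0.566406, sin θ = -0.824126 (intermediates below are computed at full precision and shown rounded to 5 d.p.)
v1: (-1.5,5) → rotate → (4.97024,-1.59584) → ×s → (6.05127,-1.94294) → (6.05,-1.94)
v2: (-0.5,-5) → rotate → (-3.83743,3.24409) → ×s → (-4.67207,3.94968) → (-4.67,3.95)
v3: (2.5,-2) → rotate → (-3.06427,-0.92750) → ×s → (-3.73075,-1.12923) → (-3.73,-1.13)
v4: (3.5,0.5) → rotate → (-1.57036,-3.16764) → ×s → (-1.91191,-3.85661) → (-1.91,-3.86)
v5: (3.5,5) → rotate → (2.13821,-5.71647) → ×s → (2.60327,-6.95981) → (2.60,-6.96)

Cross-section at z=2.25: (6.05,-1.94) (-4.67,3.95) (-3.73,-1.13) (-1.91,-3.86) (2.60,-6.96)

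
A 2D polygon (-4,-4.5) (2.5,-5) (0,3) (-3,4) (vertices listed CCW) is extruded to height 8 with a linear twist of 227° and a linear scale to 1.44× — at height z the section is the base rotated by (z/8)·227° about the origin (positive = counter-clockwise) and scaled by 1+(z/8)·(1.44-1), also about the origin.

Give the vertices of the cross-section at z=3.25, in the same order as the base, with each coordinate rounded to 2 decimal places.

Cross-section at z=3.25: (5.48,-4.51) (5.78,3.17) (-3.53,-0.14) (-4.57,-3.72)

t = z/height = 3.25/8 = 0.40625
s = 1 + (scale-1)·z/height = 1 + (1.44-1)·3.25/8 = 1.178750
θ = twist·z/height = 227°·3.25/8 = 92.2188° = 1.609521 rad
cos θ = -0.038715, sin θ = 0.999250 (intermediates below are computed at full precision and shown rounded to 5 d.p.)
v1: (-4,-4.5) → rotate → (4.65149,-3.82278) → ×s → (5.48294,-4.50611) → (5.48,-4.51)
v2: (2.5,-5) → rotate → (4.89946,2.69170) → ×s → (5.77524,3.17284) → (5.78,3.17)
v3: (0,3) → rotate → (-2.99775,-0.11614) → ×s → (-3.53360,-0.13691) → (-3.53,-0.14)
v4: (-3,4) → rotate → (-3.88086,-3.15261) → ×s → (-4.57456,-3.71614) → (-4.57,-3.72)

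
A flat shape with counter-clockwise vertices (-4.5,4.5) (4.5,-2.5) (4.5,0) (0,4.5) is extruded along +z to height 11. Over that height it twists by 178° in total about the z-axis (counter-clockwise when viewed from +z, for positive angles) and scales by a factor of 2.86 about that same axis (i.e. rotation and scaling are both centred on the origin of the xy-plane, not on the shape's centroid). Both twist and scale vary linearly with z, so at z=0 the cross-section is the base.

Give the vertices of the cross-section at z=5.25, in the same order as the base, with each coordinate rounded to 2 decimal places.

Cross-section at z=5.25: (-9.21,-7.71) (5.45,8.05) (0.75,8.46) (-8.46,0.75)

t = z/height = 5.25/11 = 0.477273
s = 1 + (scale-1)·z/height = 1 + (2.86-1)·5.25/11 = 1.887727
θ = twist·z/height = 178°·5.25/11 = 84.9545° = 1.482737 rad
cos θ = 0.087946, sin θ = 0.996125 (intermediates below are computed at full precision and shown rounded to 5 d.p.)
v1: (-4.5,4.5) → rotate → (-4.87832,-4.08681) → ×s → (-9.20894,-7.71478) → (-9.21,-7.71)
v2: (4.5,-2.5) → rotate → (2.88607,4.26270) → ×s → (5.44811,8.04681) → (5.45,8.05)
v3: (4.5,0) → rotate → (0.39576,4.48256) → ×s → (0.74708,8.46186) → (0.75,8.46)
v4: (0,4.5) → rotate → (-4.48256,0.39576) → ×s → (-8.46186,0.74708) → (-8.46,0.75)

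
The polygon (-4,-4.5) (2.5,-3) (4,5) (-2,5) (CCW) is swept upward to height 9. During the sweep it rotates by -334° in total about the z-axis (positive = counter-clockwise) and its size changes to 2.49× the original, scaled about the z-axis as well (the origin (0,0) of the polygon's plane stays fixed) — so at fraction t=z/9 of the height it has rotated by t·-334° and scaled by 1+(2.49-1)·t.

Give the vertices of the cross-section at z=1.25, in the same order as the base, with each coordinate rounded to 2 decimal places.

Cross-section at z=1.25: (-7.26,-0.25) (-0.54,-4.68) (7.70,0.67) (2.70,5.91)

t = z/height = 1.25/9 = 0.138889
s = 1 + (scale-1)·z/height = 1 + (2.49-1)·1.25/9 = 1.206944
θ = twist·z/height = -334°·1.25/9 = -46.3889° = -0.809639 rad
cos θ = 0.689760, sin θ = -0.724038 (intermediates below are computed at full precision and shown rounded to 5 d.p.)
v1: (-4,-4.5) → rotate → (-6.01721,-0.20777) → ×s → (-7.26244,-0.25076) → (-7.26,-0.25)
v2: (2.5,-3) → rotate → (-0.44771,-3.87938) → ×s → (-0.54037,-4.68219) → (-0.54,-4.68)
v3: (4,5) → rotate → (6.37923,0.55265) → ×s → (7.69938,0.66701) → (7.70,0.67)
v4: (-2,5) → rotate → (2.24067,4.89688) → ×s → (2.70436,5.91026) → (2.70,5.91)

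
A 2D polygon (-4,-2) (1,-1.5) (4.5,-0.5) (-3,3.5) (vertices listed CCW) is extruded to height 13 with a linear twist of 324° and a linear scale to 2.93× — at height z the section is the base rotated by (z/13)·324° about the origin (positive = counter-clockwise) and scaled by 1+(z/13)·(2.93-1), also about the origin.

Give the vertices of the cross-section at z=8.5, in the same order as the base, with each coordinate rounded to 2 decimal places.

Cross-section at z=8.5: (5.30,8.62) (-3.71,1.69) (-9.24,-4.41) (9.94,-3.14)

t = z/height = 8.5/13 = 0.653846
s = 1 + (scale-1)·z/height = 1 + (2.93-1)·8.5/13 = 2.261923
θ = twist·z/height = 324°·8.5/13 = 211.8462° = 3.697413 rad
cos θ = -0.849468, sin θ = -0.527640 (intermediates below are computed at full precision and shown rounded to 5 d.p.)
v1: (-4,-2) → rotate → (2.34259,3.80950) → ×s → (5.29876,8.61679) → (5.30,8.62)
v2: (1,-1.5) → rotate → (-1.64093,0.74656) → ×s → (-3.71165,1.68867) → (-3.71,1.69)
v3: (4.5,-0.5) → rotate → (-4.08643,-1.94965) → ×s → (-9.24318,-4.40995) → (-9.24,-4.41)
v4: (-3,3.5) → rotate → (4.39514,-1.39022) → ×s → (9.94148,-3.14456) → (9.94,-3.14)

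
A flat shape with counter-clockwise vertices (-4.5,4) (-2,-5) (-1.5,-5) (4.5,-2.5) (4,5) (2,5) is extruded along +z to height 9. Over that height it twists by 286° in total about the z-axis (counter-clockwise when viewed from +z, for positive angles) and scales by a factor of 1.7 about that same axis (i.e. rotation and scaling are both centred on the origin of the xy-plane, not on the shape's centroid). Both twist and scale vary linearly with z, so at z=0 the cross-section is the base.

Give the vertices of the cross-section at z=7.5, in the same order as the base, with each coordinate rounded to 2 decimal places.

Cross-section at z=7.5: (9.13,2.74) (-5.08,6.85) (-5.49,6.18) (-7.11,-3.99) (3.41,-9.55) (5.08,-6.85)

t = z/height = 7.5/9 = 0.833333
s = 1 + (scale-1)·z/height = 1 + (1.7-1)·7.5/9 = 1.583333
θ = twist·z/height = 286°·7.5/9 = 238.3333° = 4.159701 rad
cos θ = -0.524977, sin θ = -0.851117 (intermediates below are computed at full precision and shown rounded to 5 d.p.)
v1: (-4.5,4) → rotate → (5.76686,1.73012) → ×s → (9.13086,2.73935) → (9.13,2.74)
v2: (-2,-5) → rotate → (-3.20563,4.32712) → ×s → (-5.07558,6.85127) → (-5.08,6.85)
v3: (-1.5,-5) → rotate → (-3.46812,3.90156) → ×s → (-5.49119,6.17747) → (-5.49,6.18)
v4: (4.5,-2.5) → rotate → (-4.49019,-2.51758) → ×s → (-7.10946,-3.98617) → (-7.11,-3.99)
v5: (4,5) → rotate → (2.15568,-6.02935) → ×s → (3.41316,-9.54647) → (3.41,-9.55)
v6: (2,5) → rotate → (3.20563,-4.32712) → ×s → (5.07558,-6.85127) → (5.08,-6.85)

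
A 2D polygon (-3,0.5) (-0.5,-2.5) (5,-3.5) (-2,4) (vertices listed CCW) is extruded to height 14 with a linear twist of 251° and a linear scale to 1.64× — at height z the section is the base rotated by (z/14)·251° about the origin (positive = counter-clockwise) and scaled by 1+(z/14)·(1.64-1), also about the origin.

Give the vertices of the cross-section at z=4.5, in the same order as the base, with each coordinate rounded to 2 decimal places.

Cross-section at z=4.5: (-1.18,-3.47) (2.88,-1.08) (5.14,5.27) (-5.15,-1.60)

t = z/height = 4.5/14 = 0.321429
s = 1 + (scale-1)·z/height = 1 + (1.64-1)·4.5/14 = 1.205714
θ = twist·z/height = 251°·4.5/14 = 80.6786° = 1.408107 rad
cos θ = 0.161973, sin θ = 0.986795 (intermediates below are computed at full precision and shown rounded to 5 d.p.)
v1: (-3,0.5) → rotate → (-0.97932,-2.87940) → ×s → (-1.18078,-3.47173) → (-1.18,-3.47)
v2: (-0.5,-2.5) → rotate → (2.38600,-0.89833) → ×s → (2.87684,-1.08313) → (2.88,-1.08)
v3: (5,-3.5) → rotate → (4.26365,4.36707) → ×s → (5.14074,5.26544) → (5.14,5.27)
v4: (-2,4) → rotate → (-4.27113,-1.32570) → ×s → (-5.14976,-1.59841) → (-5.15,-1.60)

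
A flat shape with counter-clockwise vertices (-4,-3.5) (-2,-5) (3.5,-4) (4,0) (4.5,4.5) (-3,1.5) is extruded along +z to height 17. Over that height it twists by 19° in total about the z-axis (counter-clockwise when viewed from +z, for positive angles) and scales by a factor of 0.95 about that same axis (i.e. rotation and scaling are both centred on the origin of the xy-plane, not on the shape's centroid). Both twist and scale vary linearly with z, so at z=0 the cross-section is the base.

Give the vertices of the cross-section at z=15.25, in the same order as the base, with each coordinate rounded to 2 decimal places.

Cross-section at z=15.25: (-2.67,-4.32) (-0.43,-5.13) (4.32,-2.67) (3.65,1.12) (2.85,5.37) (-3.16,0.53)

t = z/height = 15.25/17 = 0.897059
s = 1 + (scale-1)·z/height = 1 + (0.95-1)·15.25/17 = 0.955147
θ = twist·z/height = 19°·15.25/17 = 17.0441° = 0.297476 rad
cos θ = 0.956079, sin θ = 0.293108 (intermediates below are computed at full precision and shown rounded to 5 d.p.)
v1: (-4,-3.5) → rotate → (-2.79844,-4.51871) → ×s → (-2.67292,-4.31603) → (-2.67,-4.32)
v2: (-2,-5) → rotate → (-0.44662,-5.36661) → ×s → (-0.42659,-5.12590) → (-0.43,-5.13)
v3: (3.5,-4) → rotate → (4.51871,-2.79844) → ×s → (4.31603,-2.67292) → (4.32,-2.67)
v4: (4,0) → rotate → (3.82432,1.17243) → ×s → (3.65279,1.11984) → (3.65,1.12)
v5: (4.5,4.5) → rotate → (2.98337,5.62134) → ×s → (2.84956,5.36921) → (2.85,5.37)
v6: (-3,1.5) → rotate → (-3.30790,0.55480) → ×s → (-3.15953,0.52991) → (-3.16,0.53)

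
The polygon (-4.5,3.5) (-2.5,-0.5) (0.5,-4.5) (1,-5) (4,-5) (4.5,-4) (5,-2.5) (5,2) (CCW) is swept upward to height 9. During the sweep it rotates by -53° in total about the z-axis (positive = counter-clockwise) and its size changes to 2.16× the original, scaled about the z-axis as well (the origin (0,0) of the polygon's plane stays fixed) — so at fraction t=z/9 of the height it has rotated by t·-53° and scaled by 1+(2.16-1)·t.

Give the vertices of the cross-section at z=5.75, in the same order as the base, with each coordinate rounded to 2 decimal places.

t = z/height = 5.75/9 = 0.638889
s = 1 + (scale-1)·z/height = 1 + (2.16-1)·5.75/9 = 1.741111
θ = twist·z/height = -53°·5.75/9 = -33.8611° = -0.590988 rad
cos θ = 0.830391, sin θ = -0.557182 (intermediates below are computed at full precision and shown rounded to 5 d.p.)
v1: (-4.5,3.5) → rotate → (-1.78662,5.41368) → ×s → (-3.11071,9.42583) → (-3.11,9.43)
v2: (-2.5,-0.5) → rotate → (-2.35457,0.97776) → ×s → (-4.09956,1.70239) → (-4.10,1.70)
v3: (0.5,-4.5) → rotate → (-2.09212,-4.01535) → ×s → (-3.64262,-6.99117) → (-3.64,-6.99)
v4: (1,-5) → rotate → (-1.95552,-4.70913) → ×s → (-3.40477,-8.19913) → (-3.40,-8.20)
v5: (4,-5) → rotate → (0.53565,-6.38068) → ×s → (0.93263,-11.10947) → (0.93,-11.11)
v6: (4.5,-4) → rotate → (1.50803,-5.82888) → ×s → (2.62565,-10.14873) → (2.63,-10.15)
v7: (5,-2.5) → rotate → (2.75900,-4.86188) → ×s → (4.80372,-8.46508) → (4.80,-8.47)
v8: (5,2) → rotate → (5.26632,-1.12513) → ×s → (9.16924,-1.95897) → (9.17,-1.96)

Cross-section at z=5.75: (-3.11,9.43) (-4.10,1.70) (-3.64,-6.99) (-3.40,-8.20) (0.93,-11.11) (2.63,-10.15) (4.80,-8.47) (9.17,-1.96)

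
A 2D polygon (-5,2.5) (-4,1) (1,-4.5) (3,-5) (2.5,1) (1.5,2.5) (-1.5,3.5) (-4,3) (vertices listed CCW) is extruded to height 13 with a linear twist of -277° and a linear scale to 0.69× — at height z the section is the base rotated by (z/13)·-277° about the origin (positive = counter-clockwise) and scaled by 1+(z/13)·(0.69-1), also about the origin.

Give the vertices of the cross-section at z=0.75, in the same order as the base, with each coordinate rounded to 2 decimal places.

t = z/height = 0.75/13 = 0.0576923
s = 1 + (scale-1)·z/height = 1 + (0.69-1)·0.75/13 = 0.982115
θ = twist·z/height = -277°·0.75/13 = -15.9808° = -0.278917 rad
cos θ = 0.961354, sin θ = -0.275315 (intermediates below are computed at full precision and shown rounded to 5 d.p.)
v1: (-5,2.5) → rotate → (-4.11848,3.77996) → ×s → (-4.04483,3.71236) → (-4.04,3.71)
v2: (-4,1) → rotate → (-3.57010,2.06261) → ×s → (-3.50625,2.02572) → (-3.51,2.03)
v3: (1,-4.5) → rotate → (-0.27756,-4.60141) → ×s → (-0.27260,-4.51911) → (-0.27,-4.52)
v4: (3,-5) → rotate → (1.50749,-5.63271) → ×s → (1.48053,-5.53198) → (1.48,-5.53)
v5: (2.5,1) → rotate → (2.67870,0.27307) → ×s → (2.63079,0.26818) → (2.63,0.27)
v6: (1.5,2.5) → rotate → (2.13032,1.99041) → ×s → (2.09222,1.95482) → (2.09,1.95)
v7: (-1.5,3.5) → rotate → (-0.47843,3.77771) → ×s → (-0.46987,3.71015) → (-0.47,3.71)
v8: (-4,3) → rotate → (-3.01947,3.98532) → ×s → (-2.96547,3.91405) → (-2.97,3.91)

Cross-section at z=0.75: (-4.04,3.71) (-3.51,2.03) (-0.27,-4.52) (1.48,-5.53) (2.63,0.27) (2.09,1.95) (-0.47,3.71) (-2.97,3.91)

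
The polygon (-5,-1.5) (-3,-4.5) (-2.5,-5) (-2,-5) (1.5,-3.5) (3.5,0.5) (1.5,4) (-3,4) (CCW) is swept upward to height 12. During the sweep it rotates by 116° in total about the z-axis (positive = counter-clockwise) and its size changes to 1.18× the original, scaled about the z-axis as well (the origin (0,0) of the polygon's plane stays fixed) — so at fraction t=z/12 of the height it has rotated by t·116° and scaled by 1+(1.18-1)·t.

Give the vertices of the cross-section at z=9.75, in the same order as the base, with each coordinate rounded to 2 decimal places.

t = z/height = 9.75/12 = 0.8125
s = 1 + (scale-1)·z/height = 1 + (1.18-1)·9.75/12 = 1.146250
θ = twist·z/height = 116°·9.75/12 = 94.2500° = 1.644973 rad
cos θ = -0.074108, sin θ = 0.997250 (intermediates below are computed at full precision and shown rounded to 5 d.p.)
v1: (-5,-1.5) → rotate → (1.86642,-4.87509) → ×s → (2.13938,-5.58807) → (2.14,-5.59)
v2: (-3,-4.5) → rotate → (4.70995,-2.65826) → ×s → (5.39878,-3.04703) → (5.40,-3.05)
v3: (-2.5,-5) → rotate → (5.17152,-2.12258) → ×s → (5.92786,-2.43301) → (5.93,-2.43)
v4: (-2,-5) → rotate → (5.13447,-1.62396) → ×s → (5.88538,-1.86146) → (5.89,-1.86)
v5: (1.5,-3.5) → rotate → (3.37921,1.75525) → ×s → (3.87342,2.01196) → (3.87,2.01)
v6: (3.5,0.5) → rotate → (-0.75800,3.45332) → ×s → (-0.86886,3.95837) → (-0.87,3.96)
v7: (1.5,4) → rotate → (-4.10016,1.19944) → ×s → (-4.69981,1.37486) → (-4.70,1.37)
v8: (-3,4) → rotate → (-3.76668,-3.28818) → ×s → (-4.31755,-3.76908) → (-4.32,-3.77)

Cross-section at z=9.75: (2.14,-5.59) (5.40,-3.05) (5.93,-2.43) (5.89,-1.86) (3.87,2.01) (-0.87,3.96) (-4.70,1.37) (-4.32,-3.77)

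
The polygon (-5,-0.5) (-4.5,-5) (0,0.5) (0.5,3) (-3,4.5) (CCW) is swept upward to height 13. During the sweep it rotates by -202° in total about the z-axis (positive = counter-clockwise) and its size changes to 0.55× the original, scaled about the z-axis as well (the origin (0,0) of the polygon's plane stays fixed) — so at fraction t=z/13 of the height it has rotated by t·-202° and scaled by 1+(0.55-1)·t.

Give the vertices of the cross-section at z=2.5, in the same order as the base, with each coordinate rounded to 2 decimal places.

t = z/height = 2.5/13 = 0.192308
s = 1 + (scale-1)·z/height = 1 + (0.55-1)·2.5/13 = 0.913462
θ = twist·z/height = -202°·2.5/13 = -38.8462° = -0.677993 rad
cos θ = 0.778833, sin θ = -0.627231 (intermediates below are computed at full precision and shown rounded to 5 d.p.)
v1: (-5,-0.5) → rotate → (-4.20778,2.74674) → ×s → (-3.84365,2.50904) → (-3.84,2.51)
v2: (-4.5,-5) → rotate → (-6.64091,-1.07162) → ×s → (-6.06621,-0.97889) → (-6.07,-0.98)
v3: (0,0.5) → rotate → (0.31362,0.38942) → ×s → (0.28648,0.35572) → (0.29,0.36)
v4: (0.5,3) → rotate → (2.27111,2.02288) → ×s → (2.07457,1.84783) → (2.07,1.85)
v5: (-3,4.5) → rotate → (0.48604,5.38644) → ×s → (0.44398,4.92031) → (0.44,4.92)

Cross-section at z=2.5: (-3.84,2.51) (-6.07,-0.98) (0.29,0.36) (2.07,1.85) (0.44,4.92)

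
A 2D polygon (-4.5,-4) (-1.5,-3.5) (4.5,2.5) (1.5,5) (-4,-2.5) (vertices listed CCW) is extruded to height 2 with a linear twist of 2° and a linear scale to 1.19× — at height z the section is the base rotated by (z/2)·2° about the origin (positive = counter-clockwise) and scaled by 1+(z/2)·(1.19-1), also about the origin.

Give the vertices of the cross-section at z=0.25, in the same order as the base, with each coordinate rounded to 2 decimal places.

Cross-section at z=0.25: (-4.59,-4.12) (-1.52,-3.59) (4.60,2.58) (1.51,5.13) (-4.08,-2.58)

t = z/height = 0.25/2 = 0.125
s = 1 + (scale-1)·z/height = 1 + (1.19-1)·0.25/2 = 1.023750
θ = twist·z/height = 2°·0.25/2 = 0.2500° = 0.004363 rad
cos θ = 0.999990, sin θ = 0.004363 (intermediates below are computed at full precision and shown rounded to 5 d.p.)
v1: (-4.5,-4) → rotate → (-4.48250,-4.01960) → ×s → (-4.58896,-4.11506) → (-4.59,-4.12)
v2: (-1.5,-3.5) → rotate → (-1.48471,-3.50651) → ×s → (-1.51998,-3.58979) → (-1.52,-3.59)
v3: (4.5,2.5) → rotate → (4.48905,2.51961) → ×s → (4.59566,2.57945) → (4.60,2.58)
v4: (1.5,5) → rotate → (1.47817,5.00650) → ×s → (1.51328,5.12540) → (1.51,5.13)
v5: (-4,-2.5) → rotate → (-3.98905,-2.51743) → ×s → (-4.08379,-2.57722) → (-4.08,-2.58)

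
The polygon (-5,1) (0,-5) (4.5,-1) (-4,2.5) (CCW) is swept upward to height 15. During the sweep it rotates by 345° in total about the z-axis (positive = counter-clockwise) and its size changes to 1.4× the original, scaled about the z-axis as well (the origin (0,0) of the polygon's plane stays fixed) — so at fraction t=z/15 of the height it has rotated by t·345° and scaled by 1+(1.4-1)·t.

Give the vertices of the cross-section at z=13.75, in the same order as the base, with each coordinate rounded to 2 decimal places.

t = z/height = 13.75/15 = 0.916667
s = 1 + (scale-1)·z/height = 1 + (1.4-1)·13.75/15 = 1.366667
θ = twist·z/height = 345°·13.75/15 = 316.2500° = 5.519604 rad
cos θ = 0.722364, sin θ = -0.691513 (intermediates below are computed at full precision and shown rounded to 5 d.p.)
v1: (-5,1) → rotate → (-2.92031,4.17993) → ×s → (-3.99109,5.71257) → (-3.99,5.71)
v2: (0,-5) → rotate → (-3.45757,-3.61182) → ×s → (-4.72534,-4.93615) → (-4.73,-4.94)
v3: (4.5,-1) → rotate → (2.55912,-3.83417) → ×s → (3.49747,-5.24004) → (3.50,-5.24)
v4: (-4,2.5) → rotate → (-1.16067,4.57196) → ×s → (-1.58625,6.24835) → (-1.59,6.25)

Cross-section at z=13.75: (-3.99,5.71) (-4.73,-4.94) (3.50,-5.24) (-1.59,6.25)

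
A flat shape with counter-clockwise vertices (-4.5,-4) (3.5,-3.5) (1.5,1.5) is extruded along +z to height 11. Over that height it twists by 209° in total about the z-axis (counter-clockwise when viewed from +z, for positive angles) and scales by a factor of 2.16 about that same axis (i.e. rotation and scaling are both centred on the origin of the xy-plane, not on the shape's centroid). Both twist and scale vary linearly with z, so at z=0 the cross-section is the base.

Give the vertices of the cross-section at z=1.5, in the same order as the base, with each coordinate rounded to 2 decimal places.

Cross-section at z=1.5: (-2.37,-6.56) (5.50,-1.63) (0.70,2.36)

t = z/height = 1.5/11 = 0.136364
s = 1 + (scale-1)·z/height = 1 + (2.16-1)·1.5/11 = 1.158182
θ = twist·z/height = 209°·1.5/11 = 28.5000° = 0.497419 rad
cos θ = 0.878817, sin θ = 0.477159 (intermediates below are computed at full precision and shown rounded to 5 d.p.)
v1: (-4.5,-4) → rotate → (-2.04604,-5.66248) → ×s → (-2.36969,-6.55818) → (-2.37,-6.56)
v2: (3.5,-3.5) → rotate → (4.74592,-1.40580) → ×s → (5.49663,-1.62818) → (5.50,-1.63)
v3: (1.5,1.5) → rotate → (0.60249,2.03396) → ×s → (0.69779,2.35570) → (0.70,2.36)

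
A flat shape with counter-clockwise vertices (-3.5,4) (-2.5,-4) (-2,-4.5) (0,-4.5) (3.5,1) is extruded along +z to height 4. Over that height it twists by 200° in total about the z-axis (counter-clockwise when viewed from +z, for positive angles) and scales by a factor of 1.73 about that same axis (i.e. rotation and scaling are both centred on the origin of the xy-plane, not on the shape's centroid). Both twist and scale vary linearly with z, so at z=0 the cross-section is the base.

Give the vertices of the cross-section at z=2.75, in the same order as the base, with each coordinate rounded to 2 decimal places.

Cross-section at z=2.75: (-0.18,-7.98) (6.83,1.89) (6.78,2.95) (4.57,4.98) (-4.89,2.44)

t = z/height = 2.75/4 = 0.6875
s = 1 + (scale-1)·z/height = 1 + (1.73-1)·2.75/4 = 1.501875
θ = twist·z/height = 200°·2.75/4 = 137.5000° = 2.399828 rad
cos θ = -0.737277, sin θ = 0.675590 (intermediates below are computed at full precision and shown rounded to 5 d.p.)
v1: (-3.5,4) → rotate → (-0.12189,-5.31368) → ×s → (-0.18306,-7.98048) → (-0.18,-7.98)
v2: (-2.5,-4) → rotate → (4.54555,1.26013) → ×s → (6.82685,1.89256) → (6.83,1.89)
v3: (-2,-4.5) → rotate → (4.51471,1.96657) → ×s → (6.78053,2.95354) → (6.78,2.95)
v4: (0,-4.5) → rotate → (3.04016,3.31775) → ×s → (4.56593,4.98284) → (4.57,4.98)
v5: (3.5,1) → rotate → (-3.25606,1.62729) → ×s → (-4.89020,2.44398) → (-4.89,2.44)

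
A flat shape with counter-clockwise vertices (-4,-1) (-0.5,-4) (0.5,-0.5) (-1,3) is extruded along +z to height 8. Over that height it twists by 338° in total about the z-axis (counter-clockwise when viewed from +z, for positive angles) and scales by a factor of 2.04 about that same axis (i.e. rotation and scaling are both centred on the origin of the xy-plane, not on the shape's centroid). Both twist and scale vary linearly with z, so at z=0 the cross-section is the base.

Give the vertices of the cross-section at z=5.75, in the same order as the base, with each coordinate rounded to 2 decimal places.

t = z/height = 5.75/8 = 0.71875
s = 1 + (scale-1)·z/height = 1 + (2.04-1)·5.75/8 = 1.747500
θ = twist·z/height = 338°·5.75/8 = 242.9375° = 4.240059 rad
cos θ = -0.454962, sin θ = -0.890511 (intermediates below are computed at full precision and shown rounded to 5 d.p.)
v1: (-4,-1) → rotate → (0.92934,4.01701) → ×s → (1.62402,7.01972) → (1.62,7.02)
v2: (-0.5,-4) → rotate → (-3.33456,2.26510) → ×s → (-5.82715,3.95827) → (-5.83,3.96)
v3: (0.5,-0.5) → rotate → (-0.67274,-0.21777) → ×s → (-1.17561,-0.38056) → (-1.18,-0.38)
v4: (-1,3) → rotate → (3.12649,-0.47438) → ×s → (5.46355,-0.82897) → (5.46,-0.83)

Cross-section at z=5.75: (1.62,7.02) (-5.83,3.96) (-1.18,-0.38) (5.46,-0.83)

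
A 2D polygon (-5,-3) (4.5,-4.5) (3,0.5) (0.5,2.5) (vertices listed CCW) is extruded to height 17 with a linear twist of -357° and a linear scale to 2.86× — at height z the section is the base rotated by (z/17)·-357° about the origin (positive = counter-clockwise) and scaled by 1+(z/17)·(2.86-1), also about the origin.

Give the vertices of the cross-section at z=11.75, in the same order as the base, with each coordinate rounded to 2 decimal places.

Cross-section at z=11.75: (10.81,-7.79) (5.39,13.51) (-3.76,5.85) (-5.70,-1.21)

t = z/height = 11.75/17 = 0.691176
s = 1 + (scale-1)·z/height = 1 + (2.86-1)·11.75/17 = 2.285588
θ = twist·z/height = -357°·11.75/17 = -246.7500° = -4.306600 rad
cos θ = -0.394744, sin θ = 0.918791 (intermediates below are computed at full precision and shown rounded to 5 d.p.)
v1: (-5,-3) → rotate → (4.73009,-3.40972) → ×s → (10.81104,-7.79323) → (10.81,-7.79)
v2: (4.5,-4.5) → rotate → (2.35821,5.91091) → ×s → (5.38990,13.50990) → (5.39,13.51)
v3: (3,0.5) → rotate → (-1.64363,2.55900) → ×s → (-3.75665,5.84882) → (-3.76,5.85)
v4: (0.5,2.5) → rotate → (-2.49435,-0.52746) → ×s → (-5.70106,-1.20557) → (-5.70,-1.21)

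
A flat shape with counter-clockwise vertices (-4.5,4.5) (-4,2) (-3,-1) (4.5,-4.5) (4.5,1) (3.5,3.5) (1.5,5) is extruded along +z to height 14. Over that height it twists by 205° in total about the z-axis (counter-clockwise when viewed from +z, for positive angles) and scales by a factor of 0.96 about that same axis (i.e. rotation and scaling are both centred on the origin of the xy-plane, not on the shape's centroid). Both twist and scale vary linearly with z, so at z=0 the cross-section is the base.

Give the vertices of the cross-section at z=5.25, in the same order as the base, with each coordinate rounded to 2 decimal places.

t = z/height = 5.25/14 = 0.375
s = 1 + (scale-1)·z/height = 1 + (0.96-1)·5.25/14 = 0.985000
θ = twist·z/height = 205°·5.25/14 = 76.8750° = 1.341722 rad
cos θ = 0.227076, sin θ = 0.973877 (intermediates below are computed at full precision and shown rounded to 5 d.p.)
v1: (-4.5,4.5) → rotate → (-5.40429,-3.36060) → ×s → (-5.32323,-3.31019) → (-5.32,-3.31)
v2: (-4,2) → rotate → (-2.85606,-3.44136) → ×s → (-2.81322,-3.38974) → (-2.81,-3.39)
v3: (-3,-1) → rotate → (0.29265,-3.14871) → ×s → (0.28826,-3.10148) → (0.29,-3.10)
v4: (4.5,-4.5) → rotate → (5.40429,3.36060) → ×s → (5.32323,3.31019) → (5.32,3.31)
v5: (4.5,1) → rotate → (0.04797,4.60952) → ×s → (0.04725,4.54038) → (0.05,4.54)
v6: (3.5,3.5) → rotate → (-2.61380,4.20334) → ×s → (-2.57460,4.14029) → (-2.57,4.14)
v7: (1.5,5) → rotate → (-4.52877,2.59620) → ×s → (-4.46084,2.55725) → (-4.46,2.56)

Cross-section at z=5.25: (-5.32,-3.31) (-2.81,-3.39) (0.29,-3.10) (5.32,3.31) (0.05,4.54) (-2.57,4.14) (-4.46,2.56)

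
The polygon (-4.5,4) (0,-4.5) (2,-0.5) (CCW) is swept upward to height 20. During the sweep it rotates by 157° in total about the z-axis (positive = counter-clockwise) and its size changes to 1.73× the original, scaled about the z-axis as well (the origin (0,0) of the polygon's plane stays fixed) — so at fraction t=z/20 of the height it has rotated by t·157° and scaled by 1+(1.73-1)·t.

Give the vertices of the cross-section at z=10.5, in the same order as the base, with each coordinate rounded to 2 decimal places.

t = z/height = 10.5/20 = 0.525
s = 1 + (scale-1)·z/height = 1 + (1.73-1)·10.5/20 = 1.383250
θ = twist·z/height = 157°·10.5/20 = 82.4250° = 1.438588 rad
cos θ = 0.131824, sin θ = 0.991273 (intermediates below are computed at full precision and shown rounded to 5 d.p.)
v1: (-4.5,4) → rotate → (-4.55830,-3.93343) → ×s → (-6.30527,-5.44092) → (-6.31,-5.44)
v2: (0,-4.5) → rotate → (4.46073,-0.59321) → ×s → (6.17030,-0.82055) → (6.17,-0.82)
v3: (2,-0.5) → rotate → (0.75928,1.91663) → ×s → (1.05028,2.65118) → (1.05,2.65)

Cross-section at z=10.5: (-6.31,-5.44) (6.17,-0.82) (1.05,2.65)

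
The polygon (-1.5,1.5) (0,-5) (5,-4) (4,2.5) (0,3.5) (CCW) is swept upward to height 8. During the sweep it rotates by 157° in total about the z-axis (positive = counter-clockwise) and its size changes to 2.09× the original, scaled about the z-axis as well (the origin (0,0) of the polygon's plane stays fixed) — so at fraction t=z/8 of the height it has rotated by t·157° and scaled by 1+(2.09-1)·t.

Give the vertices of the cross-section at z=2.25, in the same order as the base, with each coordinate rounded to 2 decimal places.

Cross-section at z=2.25: (-2.77,0.04) (4.55,-4.69) (8.33,0.80) (1.47,5.98) (-3.19,3.28)

t = z/height = 2.25/8 = 0.28125
s = 1 + (scale-1)·z/height = 1 + (2.09-1)·2.25/8 = 1.306563
θ = twist·z/height = 157°·2.25/8 = 44.1563° = 0.770672 rad
cos θ = 0.717443, sin θ = 0.696617 (intermediates below are computed at full precision and shown rounded to 5 d.p.)
v1: (-1.5,1.5) → rotate → (-2.12109,0.03124) → ×s → (-2.77134,0.04081) → (-2.77,0.04)
v2: (0,-5) → rotate → (3.48309,-3.58721) → ×s → (4.55087,-4.68692) → (4.55,-4.69)
v3: (5,-4) → rotate → (6.37368,0.61332) → ×s → (8.32762,0.80134) → (8.33,0.80)
v4: (4,2.5) → rotate → (1.12823,4.58008) → ×s → (1.47410,5.98416) → (1.47,5.98)
v5: (0,3.5) → rotate → (-2.43816,2.51105) → ×s → (-3.18561,3.28084) → (-3.19,3.28)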